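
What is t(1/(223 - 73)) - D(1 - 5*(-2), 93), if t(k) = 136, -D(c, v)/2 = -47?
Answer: 42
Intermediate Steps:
D(c, v) = 94 (D(c, v) = -2*(-47) = 94)
t(1/(223 - 73)) - D(1 - 5*(-2), 93) = 136 - 1*94 = 136 - 94 = 42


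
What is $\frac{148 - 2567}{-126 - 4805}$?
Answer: $\frac{2419}{4931} \approx 0.49057$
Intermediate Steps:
$\frac{148 - 2567}{-126 - 4805} = - \frac{2419}{-4931} = \left(-2419\right) \left(- \frac{1}{4931}\right) = \frac{2419}{4931}$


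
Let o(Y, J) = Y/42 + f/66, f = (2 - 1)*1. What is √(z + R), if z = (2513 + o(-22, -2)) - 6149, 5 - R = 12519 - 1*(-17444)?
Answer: I*√7170546306/462 ≈ 183.29*I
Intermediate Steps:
f = 1 (f = 1*1 = 1)
o(Y, J) = 1/66 + Y/42 (o(Y, J) = Y/42 + 1/66 = 1/66 + Y/42)
R = -29958 (R = 5 - (12519 - 1*(-17444)) = 5 - (12519 + 17444) = 5 - 1*29963 = 5 - 29963 = -29958)
z = -1680067/462 (z = (2513 + (1/66 + (1/42)*(-22))) - 6149 = (2513 + (1/66 - 11/21)) - 6149 = (2513 - 235/462) - 6149 = 1160771/462 - 6149 = -1680067/462 ≈ -3636.5)
√(z + R) = √(-1680067/462 - 29958) = √(-15520663/462) = I*√7170546306/462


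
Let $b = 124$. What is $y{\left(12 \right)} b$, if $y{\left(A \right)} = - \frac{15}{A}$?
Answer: $-155$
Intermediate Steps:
$y{\left(12 \right)} b = - \frac{15}{12} \cdot 124 = \left(-15\right) \frac{1}{12} \cdot 124 = \left(- \frac{5}{4}\right) 124 = -155$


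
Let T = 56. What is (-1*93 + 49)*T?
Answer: -2464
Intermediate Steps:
(-1*93 + 49)*T = (-1*93 + 49)*56 = (-93 + 49)*56 = -44*56 = -2464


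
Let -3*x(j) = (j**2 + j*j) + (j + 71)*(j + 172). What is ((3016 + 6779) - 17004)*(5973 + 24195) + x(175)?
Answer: -652589948/3 ≈ -2.1753e+8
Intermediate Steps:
x(j) = -2*j**2/3 - (71 + j)*(172 + j)/3 (x(j) = -((j**2 + j*j) + (j + 71)*(j + 172))/3 = -((j**2 + j**2) + (71 + j)*(172 + j))/3 = -(2*j**2 + (71 + j)*(172 + j))/3 = -2*j**2/3 - (71 + j)*(172 + j)/3)
((3016 + 6779) - 17004)*(5973 + 24195) + x(175) = ((3016 + 6779) - 17004)*(5973 + 24195) + (-12212/3 - 1*175**2 - 81*175) = (9795 - 17004)*30168 + (-12212/3 - 1*30625 - 14175) = -7209*30168 + (-12212/3 - 30625 - 14175) = -217481112 - 146612/3 = -652589948/3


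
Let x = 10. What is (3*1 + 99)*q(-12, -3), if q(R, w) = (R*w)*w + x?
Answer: -9996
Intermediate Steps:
q(R, w) = 10 + R*w² (q(R, w) = (R*w)*w + 10 = R*w² + 10 = 10 + R*w²)
(3*1 + 99)*q(-12, -3) = (3*1 + 99)*(10 - 12*(-3)²) = (3 + 99)*(10 - 12*9) = 102*(10 - 108) = 102*(-98) = -9996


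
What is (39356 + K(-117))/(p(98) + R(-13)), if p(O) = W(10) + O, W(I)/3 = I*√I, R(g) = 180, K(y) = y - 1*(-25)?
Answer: 2728848/17071 - 294480*√10/17071 ≈ 105.30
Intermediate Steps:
K(y) = 25 + y (K(y) = y + 25 = 25 + y)
W(I) = 3*I^(3/2) (W(I) = 3*(I*√I) = 3*I^(3/2))
p(O) = O + 30*√10 (p(O) = 3*10^(3/2) + O = 3*(10*√10) + O = 30*√10 + O = O + 30*√10)
(39356 + K(-117))/(p(98) + R(-13)) = (39356 + (25 - 117))/((98 + 30*√10) + 180) = (39356 - 92)/(278 + 30*√10) = 39264/(278 + 30*√10)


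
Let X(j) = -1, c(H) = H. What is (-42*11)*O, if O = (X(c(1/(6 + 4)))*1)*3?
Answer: 1386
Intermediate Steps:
O = -3 (O = -1*1*3 = -1*3 = -3)
(-42*11)*O = -42*11*(-3) = -462*(-3) = 1386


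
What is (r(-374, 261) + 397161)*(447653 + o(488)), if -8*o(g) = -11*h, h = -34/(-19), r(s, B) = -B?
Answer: 3375814593375/19 ≈ 1.7767e+11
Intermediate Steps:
h = 34/19 (h = -34*(-1/19) = 34/19 ≈ 1.7895)
o(g) = 187/76 (o(g) = -(-11)*34/(8*19) = -⅛*(-374/19) = 187/76)
(r(-374, 261) + 397161)*(447653 + o(488)) = (-1*261 + 397161)*(447653 + 187/76) = (-261 + 397161)*(34021815/76) = 396900*(34021815/76) = 3375814593375/19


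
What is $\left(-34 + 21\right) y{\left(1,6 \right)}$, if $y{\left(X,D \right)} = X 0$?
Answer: $0$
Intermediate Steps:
$y{\left(X,D \right)} = 0$
$\left(-34 + 21\right) y{\left(1,6 \right)} = \left(-34 + 21\right) 0 = \left(-13\right) 0 = 0$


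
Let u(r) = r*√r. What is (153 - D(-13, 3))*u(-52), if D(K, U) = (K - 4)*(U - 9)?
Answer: -5304*I*√13 ≈ -19124.0*I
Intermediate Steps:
u(r) = r^(3/2)
D(K, U) = (-9 + U)*(-4 + K) (D(K, U) = (-4 + K)*(-9 + U) = (-9 + U)*(-4 + K))
(153 - D(-13, 3))*u(-52) = (153 - (36 - 9*(-13) - 4*3 - 13*3))*(-52)^(3/2) = (153 - (36 + 117 - 12 - 39))*(-104*I*√13) = (153 - 1*102)*(-104*I*√13) = (153 - 102)*(-104*I*√13) = 51*(-104*I*√13) = -5304*I*√13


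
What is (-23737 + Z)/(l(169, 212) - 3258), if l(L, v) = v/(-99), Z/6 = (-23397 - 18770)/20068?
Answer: 23592052341/3238513636 ≈ 7.2848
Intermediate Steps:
Z = -126501/10034 (Z = 6*((-23397 - 18770)/20068) = 6*(-42167*1/20068) = 6*(-42167/20068) = -126501/10034 ≈ -12.607)
l(L, v) = -v/99 (l(L, v) = v*(-1/99) = -v/99)
(-23737 + Z)/(l(169, 212) - 3258) = (-23737 - 126501/10034)/(-1/99*212 - 3258) = -238303559/(10034*(-212/99 - 3258)) = -238303559/(10034*(-322754/99)) = -238303559/10034*(-99/322754) = 23592052341/3238513636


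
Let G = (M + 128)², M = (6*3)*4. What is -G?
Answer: -40000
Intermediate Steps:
M = 72 (M = 18*4 = 72)
G = 40000 (G = (72 + 128)² = 200² = 40000)
-G = -1*40000 = -40000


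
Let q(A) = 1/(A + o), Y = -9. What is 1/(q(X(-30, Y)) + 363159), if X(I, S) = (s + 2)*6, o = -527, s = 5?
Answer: 485/176132114 ≈ 2.7536e-6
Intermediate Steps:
X(I, S) = 42 (X(I, S) = (5 + 2)*6 = 7*6 = 42)
q(A) = 1/(-527 + A) (q(A) = 1/(A - 527) = 1/(-527 + A))
1/(q(X(-30, Y)) + 363159) = 1/(1/(-527 + 42) + 363159) = 1/(1/(-485) + 363159) = 1/(-1/485 + 363159) = 1/(176132114/485) = 485/176132114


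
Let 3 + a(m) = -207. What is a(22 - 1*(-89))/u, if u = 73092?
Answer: -35/12182 ≈ -0.0028731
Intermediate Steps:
a(m) = -210 (a(m) = -3 - 207 = -210)
a(22 - 1*(-89))/u = -210/73092 = -210*1/73092 = -35/12182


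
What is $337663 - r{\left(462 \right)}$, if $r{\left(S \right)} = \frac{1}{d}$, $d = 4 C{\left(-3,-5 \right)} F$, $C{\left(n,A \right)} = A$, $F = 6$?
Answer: $\frac{40519561}{120} \approx 3.3766 \cdot 10^{5}$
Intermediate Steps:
$d = -120$ ($d = 4 \left(-5\right) 6 = \left(-20\right) 6 = -120$)
$r{\left(S \right)} = - \frac{1}{120}$ ($r{\left(S \right)} = \frac{1}{-120} = - \frac{1}{120}$)
$337663 - r{\left(462 \right)} = 337663 - - \frac{1}{120} = 337663 + \frac{1}{120} = \frac{40519561}{120}$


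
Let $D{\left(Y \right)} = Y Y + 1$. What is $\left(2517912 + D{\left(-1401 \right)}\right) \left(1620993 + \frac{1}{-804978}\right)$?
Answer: $\frac{2923360531404745621}{402489} \approx 7.2632 \cdot 10^{12}$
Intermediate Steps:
$D{\left(Y \right)} = 1 + Y^{2}$ ($D{\left(Y \right)} = Y^{2} + 1 = 1 + Y^{2}$)
$\left(2517912 + D{\left(-1401 \right)}\right) \left(1620993 + \frac{1}{-804978}\right) = \left(2517912 + \left(1 + \left(-1401\right)^{2}\right)\right) \left(1620993 + \frac{1}{-804978}\right) = \left(2517912 + \left(1 + 1962801\right)\right) \left(1620993 - \frac{1}{804978}\right) = \left(2517912 + 1962802\right) \frac{1304863703153}{804978} = 4480714 \cdot \frac{1304863703153}{804978} = \frac{2923360531404745621}{402489}$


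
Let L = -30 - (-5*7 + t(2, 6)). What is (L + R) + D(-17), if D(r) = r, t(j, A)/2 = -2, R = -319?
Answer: -327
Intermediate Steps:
t(j, A) = -4 (t(j, A) = 2*(-2) = -4)
L = 9 (L = -30 - (-5*7 - 4) = -30 - (-35 - 4) = -30 - 1*(-39) = -30 + 39 = 9)
(L + R) + D(-17) = (9 - 319) - 17 = -310 - 17 = -327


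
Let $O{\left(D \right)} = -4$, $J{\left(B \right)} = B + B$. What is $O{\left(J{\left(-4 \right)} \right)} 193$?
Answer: $-772$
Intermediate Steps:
$J{\left(B \right)} = 2 B$
$O{\left(J{\left(-4 \right)} \right)} 193 = \left(-4\right) 193 = -772$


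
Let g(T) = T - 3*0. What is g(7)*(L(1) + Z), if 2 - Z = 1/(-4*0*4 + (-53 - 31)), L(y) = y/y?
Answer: 253/12 ≈ 21.083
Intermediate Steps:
L(y) = 1
Z = 169/84 (Z = 2 - 1/(-4*0*4 + (-53 - 31)) = 2 - 1/(0*4 - 84) = 2 - 1/(0 - 84) = 2 - 1/(-84) = 2 - 1*(-1/84) = 2 + 1/84 = 169/84 ≈ 2.0119)
g(T) = T (g(T) = T + 0 = T)
g(7)*(L(1) + Z) = 7*(1 + 169/84) = 7*(253/84) = 253/12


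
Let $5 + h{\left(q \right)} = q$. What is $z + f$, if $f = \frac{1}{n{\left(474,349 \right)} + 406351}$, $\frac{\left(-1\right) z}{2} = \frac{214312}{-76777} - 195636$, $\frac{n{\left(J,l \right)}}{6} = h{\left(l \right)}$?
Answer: $\frac{12269243603392497}{31356878455} \approx 3.9128 \cdot 10^{5}$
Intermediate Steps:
$h{\left(q \right)} = -5 + q$
$n{\left(J,l \right)} = -30 + 6 l$ ($n{\left(J,l \right)} = 6 \left(-5 + l\right) = -30 + 6 l$)
$z = \frac{30041118968}{76777}$ ($z = - 2 \left(\frac{214312}{-76777} - 195636\right) = - 2 \left(214312 \left(- \frac{1}{76777}\right) - 195636\right) = - 2 \left(- \frac{214312}{76777} - 195636\right) = \left(-2\right) \left(- \frac{15020559484}{76777}\right) = \frac{30041118968}{76777} \approx 3.9128 \cdot 10^{5}$)
$f = \frac{1}{408415}$ ($f = \frac{1}{\left(-30 + 6 \cdot 349\right) + 406351} = \frac{1}{\left(-30 + 2094\right) + 406351} = \frac{1}{2064 + 406351} = \frac{1}{408415} \approx 2.4485 \cdot 10^{-6}$)
$z + f = \frac{30041118968}{76777} + \frac{1}{408415} = \frac{12269243603392497}{31356878455}$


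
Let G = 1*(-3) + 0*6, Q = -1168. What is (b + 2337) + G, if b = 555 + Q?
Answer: 1721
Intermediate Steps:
b = -613 (b = 555 - 1168 = -613)
G = -3 (G = -3 + 0 = -3)
(b + 2337) + G = (-613 + 2337) - 3 = 1724 - 3 = 1721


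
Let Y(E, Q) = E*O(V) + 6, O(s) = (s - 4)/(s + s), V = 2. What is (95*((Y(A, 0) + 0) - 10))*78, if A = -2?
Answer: -22230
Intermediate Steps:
O(s) = (-4 + s)/(2*s) (O(s) = (-4 + s)/((2*s)) = (-4 + s)*(1/(2*s)) = (-4 + s)/(2*s))
Y(E, Q) = 6 - E/2 (Y(E, Q) = E*((1/2)*(-4 + 2)/2) + 6 = E*((1/2)*(1/2)*(-2)) + 6 = E*(-1/2) + 6 = -E/2 + 6 = 6 - E/2)
(95*((Y(A, 0) + 0) - 10))*78 = (95*(((6 - 1/2*(-2)) + 0) - 10))*78 = (95*(((6 + 1) + 0) - 10))*78 = (95*((7 + 0) - 10))*78 = (95*(7 - 10))*78 = (95*(-3))*78 = -285*78 = -22230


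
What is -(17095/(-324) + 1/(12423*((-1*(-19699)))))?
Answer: 1394499990997/26429833116 ≈ 52.762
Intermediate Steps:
-(17095/(-324) + 1/(12423*((-1*(-19699))))) = -(17095*(-1/324) + (1/12423)/19699) = -(-17095/324 + (1/12423)*(1/19699)) = -(-17095/324 + 1/244720677) = -1*(-1394499990997/26429833116) = 1394499990997/26429833116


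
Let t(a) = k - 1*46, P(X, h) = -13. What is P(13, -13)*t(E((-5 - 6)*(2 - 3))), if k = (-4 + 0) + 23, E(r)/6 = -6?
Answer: 351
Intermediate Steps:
E(r) = -36 (E(r) = 6*(-6) = -36)
k = 19 (k = -4 + 23 = 19)
t(a) = -27 (t(a) = 19 - 1*46 = 19 - 46 = -27)
P(13, -13)*t(E((-5 - 6)*(2 - 3))) = -13*(-27) = 351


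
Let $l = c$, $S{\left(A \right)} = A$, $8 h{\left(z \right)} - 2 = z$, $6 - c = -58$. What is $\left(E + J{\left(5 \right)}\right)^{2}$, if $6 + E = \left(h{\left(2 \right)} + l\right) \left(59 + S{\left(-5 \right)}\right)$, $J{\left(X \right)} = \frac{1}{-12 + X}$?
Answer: $\frac{592338244}{49} \approx 1.2089 \cdot 10^{7}$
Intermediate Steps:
$c = 64$ ($c = 6 - -58 = 6 + 58 = 64$)
$h{\left(z \right)} = \frac{1}{4} + \frac{z}{8}$
$l = 64$
$E = 3477$ ($E = -6 + \left(\left(\frac{1}{4} + \frac{1}{8} \cdot 2\right) + 64\right) \left(59 - 5\right) = -6 + \left(\left(\frac{1}{4} + \frac{1}{4}\right) + 64\right) 54 = -6 + \left(\frac{1}{2} + 64\right) 54 = -6 + \frac{129}{2} \cdot 54 = -6 + 3483 = 3477$)
$\left(E + J{\left(5 \right)}\right)^{2} = \left(3477 + \frac{1}{-12 + 5}\right)^{2} = \left(3477 + \frac{1}{-7}\right)^{2} = \left(3477 - \frac{1}{7}\right)^{2} = \left(\frac{24338}{7}\right)^{2} = \frac{592338244}{49}$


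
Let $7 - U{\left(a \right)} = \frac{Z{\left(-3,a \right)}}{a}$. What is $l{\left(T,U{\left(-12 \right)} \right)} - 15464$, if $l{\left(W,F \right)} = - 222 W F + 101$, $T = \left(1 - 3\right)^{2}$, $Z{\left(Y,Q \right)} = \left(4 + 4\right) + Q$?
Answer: $-21283$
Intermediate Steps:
$Z{\left(Y,Q \right)} = 8 + Q$
$T = 4$ ($T = \left(-2\right)^{2} = 4$)
$U{\left(a \right)} = 7 - \frac{8 + a}{a}$
$l{\left(W,F \right)} = 101 - 222 F W$ ($l{\left(W,F \right)} = - 222 F W + 101 = 101 - 222 F W$)
$l{\left(T,U{\left(-12 \right)} \right)} - 15464 = \left(101 - 222 \left(6 - \frac{8}{-12}\right) 4\right) - 15464 = \left(101 - 222 \left(6 - - \frac{2}{3}\right) 4\right) - 15464 = \left(101 - 222 \left(6 + \frac{2}{3}\right) 4\right) - 15464 = \left(101 - 1480 \cdot 4\right) - 15464 = \left(101 - 5920\right) - 15464 = -5819 - 15464 = -21283$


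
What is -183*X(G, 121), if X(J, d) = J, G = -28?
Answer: 5124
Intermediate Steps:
-183*X(G, 121) = -183*(-28) = 5124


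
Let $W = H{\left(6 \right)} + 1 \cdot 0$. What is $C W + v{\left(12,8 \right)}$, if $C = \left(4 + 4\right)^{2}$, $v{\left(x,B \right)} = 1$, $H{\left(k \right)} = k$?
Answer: $385$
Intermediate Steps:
$W = 6$ ($W = 6 + 1 \cdot 0 = 6 + 0 = 6$)
$C = 64$ ($C = 8^{2} = 64$)
$C W + v{\left(12,8 \right)} = 64 \cdot 6 + 1 = 384 + 1 = 385$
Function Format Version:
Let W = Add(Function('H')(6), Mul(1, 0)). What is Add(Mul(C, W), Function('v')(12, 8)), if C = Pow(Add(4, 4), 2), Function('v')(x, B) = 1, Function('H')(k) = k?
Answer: 385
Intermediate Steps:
W = 6 (W = Add(6, Mul(1, 0)) = Add(6, 0) = 6)
C = 64 (C = Pow(8, 2) = 64)
Add(Mul(C, W), Function('v')(12, 8)) = Add(Mul(64, 6), 1) = Add(384, 1) = 385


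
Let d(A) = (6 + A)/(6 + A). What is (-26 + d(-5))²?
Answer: 625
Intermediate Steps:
d(A) = 1
(-26 + d(-5))² = (-26 + 1)² = (-25)² = 625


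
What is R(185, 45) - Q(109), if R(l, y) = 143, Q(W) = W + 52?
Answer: -18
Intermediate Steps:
Q(W) = 52 + W
R(185, 45) - Q(109) = 143 - (52 + 109) = 143 - 1*161 = 143 - 161 = -18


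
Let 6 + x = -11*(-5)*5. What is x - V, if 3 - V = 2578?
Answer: 2844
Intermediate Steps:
V = -2575 (V = 3 - 1*2578 = 3 - 2578 = -2575)
x = 269 (x = -6 - 11*(-5)*5 = -6 + 55*5 = -6 + 275 = 269)
x - V = 269 - 1*(-2575) = 269 + 2575 = 2844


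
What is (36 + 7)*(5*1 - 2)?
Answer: 129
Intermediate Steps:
(36 + 7)*(5*1 - 2) = 43*(5 - 2) = 43*3 = 129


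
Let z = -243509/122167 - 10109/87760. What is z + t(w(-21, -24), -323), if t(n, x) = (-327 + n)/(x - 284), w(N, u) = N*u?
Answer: -15619122515941/6507875183440 ≈ -2.4000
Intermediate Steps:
z = -22605336043/10721375920 (z = -243509*1/122167 - 10109*1/87760 = -243509/122167 - 10109/87760 = -22605336043/10721375920 ≈ -2.1084)
t(n, x) = (-327 + n)/(-284 + x)
z + t(w(-21, -24), -323) = -22605336043/10721375920 + (-327 - 21*(-24))/(-284 - 323) = -22605336043/10721375920 + (-327 + 504)/(-607) = -22605336043/10721375920 - 1/607*177 = -22605336043/10721375920 - 177/607 = -15619122515941/6507875183440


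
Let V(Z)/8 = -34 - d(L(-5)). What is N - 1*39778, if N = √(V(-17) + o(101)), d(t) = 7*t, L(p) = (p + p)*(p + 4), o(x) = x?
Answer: -39778 + I*√731 ≈ -39778.0 + 27.037*I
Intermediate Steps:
L(p) = 2*p*(4 + p) (L(p) = (2*p)*(4 + p) = 2*p*(4 + p))
V(Z) = -832 (V(Z) = 8*(-34 - 7*2*(-5)*(4 - 5)) = 8*(-34 - 7*2*(-5)*(-1)) = 8*(-34 - 7*10) = 8*(-34 - 1*70) = 8*(-34 - 70) = 8*(-104) = -832)
N = I*√731 (N = √(-832 + 101) = √(-731) = I*√731 ≈ 27.037*I)
N - 1*39778 = I*√731 - 1*39778 = I*√731 - 39778 = -39778 + I*√731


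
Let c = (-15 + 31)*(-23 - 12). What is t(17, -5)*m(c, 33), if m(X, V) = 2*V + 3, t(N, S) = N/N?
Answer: 69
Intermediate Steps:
c = -560 (c = 16*(-35) = -560)
t(N, S) = 1
m(X, V) = 3 + 2*V
t(17, -5)*m(c, 33) = 1*(3 + 2*33) = 1*(3 + 66) = 1*69 = 69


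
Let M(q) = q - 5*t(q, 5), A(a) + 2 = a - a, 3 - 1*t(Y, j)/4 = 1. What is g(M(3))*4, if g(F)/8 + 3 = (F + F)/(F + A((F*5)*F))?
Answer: -1376/39 ≈ -35.282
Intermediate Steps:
t(Y, j) = 8 (t(Y, j) = 12 - 4*1 = 12 - 4 = 8)
A(a) = -2 (A(a) = -2 + (a - a) = -2 + 0 = -2)
M(q) = -40 + q (M(q) = q - 5*8 = q - 40 = -40 + q)
g(F) = -24 + 16*F/(-2 + F) (g(F) = -24 + 8*((F + F)/(F - 2)) = -24 + 8*((2*F)/(-2 + F)) = -24 + 8*(2*F/(-2 + F)) = -24 + 16*F/(-2 + F))
g(M(3))*4 = (8*(6 - (-40 + 3))/(-2 + (-40 + 3)))*4 = (8*(6 - 1*(-37))/(-2 - 37))*4 = (8*(6 + 37)/(-39))*4 = (8*(-1/39)*43)*4 = -344/39*4 = -1376/39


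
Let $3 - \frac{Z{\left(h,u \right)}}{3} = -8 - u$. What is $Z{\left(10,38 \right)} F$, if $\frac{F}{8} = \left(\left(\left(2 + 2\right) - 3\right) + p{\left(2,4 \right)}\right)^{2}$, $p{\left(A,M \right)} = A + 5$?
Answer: $75264$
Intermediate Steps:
$p{\left(A,M \right)} = 5 + A$
$Z{\left(h,u \right)} = 33 + 3 u$ ($Z{\left(h,u \right)} = 9 - 3 \left(-8 - u\right) = 9 + \left(24 + 3 u\right) = 33 + 3 u$)
$F = 512$ ($F = 8 \left(\left(\left(2 + 2\right) - 3\right) + \left(5 + 2\right)\right)^{2} = 8 \left(\left(4 - 3\right) + 7\right)^{2} = 8 \left(1 + 7\right)^{2} = 8 \cdot 8^{2} = 8 \cdot 64 = 512$)
$Z{\left(10,38 \right)} F = \left(33 + 3 \cdot 38\right) 512 = \left(33 + 114\right) 512 = 147 \cdot 512 = 75264$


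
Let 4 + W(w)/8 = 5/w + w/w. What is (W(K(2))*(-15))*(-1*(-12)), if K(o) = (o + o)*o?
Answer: 3420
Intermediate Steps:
K(o) = 2*o² (K(o) = (2*o)*o = 2*o²)
W(w) = -24 + 40/w (W(w) = -32 + 8*(5/w + w/w) = -32 + 8*(5/w + 1) = -32 + 8*(1 + 5/w) = -32 + (8 + 40/w) = -24 + 40/w)
(W(K(2))*(-15))*(-1*(-12)) = ((-24 + 40/((2*2²)))*(-15))*(-1*(-12)) = ((-24 + 40/((2*4)))*(-15))*12 = ((-24 + 40/8)*(-15))*12 = ((-24 + 40*(⅛))*(-15))*12 = ((-24 + 5)*(-15))*12 = -19*(-15)*12 = 285*12 = 3420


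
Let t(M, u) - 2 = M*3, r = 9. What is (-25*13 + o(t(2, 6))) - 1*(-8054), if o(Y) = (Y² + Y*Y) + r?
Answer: 7866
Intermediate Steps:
t(M, u) = 2 + 3*M (t(M, u) = 2 + M*3 = 2 + 3*M)
o(Y) = 9 + 2*Y² (o(Y) = (Y² + Y*Y) + 9 = (Y² + Y²) + 9 = 2*Y² + 9 = 9 + 2*Y²)
(-25*13 + o(t(2, 6))) - 1*(-8054) = (-25*13 + (9 + 2*(2 + 3*2)²)) - 1*(-8054) = (-325 + (9 + 2*(2 + 6)²)) + 8054 = (-325 + (9 + 2*8²)) + 8054 = (-325 + (9 + 2*64)) + 8054 = (-325 + (9 + 128)) + 8054 = (-325 + 137) + 8054 = -188 + 8054 = 7866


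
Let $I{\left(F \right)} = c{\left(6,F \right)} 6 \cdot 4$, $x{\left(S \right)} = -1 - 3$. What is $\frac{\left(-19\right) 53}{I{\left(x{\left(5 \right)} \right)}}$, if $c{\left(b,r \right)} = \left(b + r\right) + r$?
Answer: $\frac{1007}{48} \approx 20.979$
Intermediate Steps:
$c{\left(b,r \right)} = b + 2 r$
$x{\left(S \right)} = -4$ ($x{\left(S \right)} = -1 - 3 = -4$)
$I{\left(F \right)} = 144 + 48 F$ ($I{\left(F \right)} = \left(6 + 2 F\right) 6 \cdot 4 = \left(36 + 12 F\right) 4 = 144 + 48 F$)
$\frac{\left(-19\right) 53}{I{\left(x{\left(5 \right)} \right)}} = \frac{\left(-19\right) 53}{144 + 48 \left(-4\right)} = - \frac{1007}{144 - 192} = - \frac{1007}{-48} = \left(-1007\right) \left(- \frac{1}{48}\right) = \frac{1007}{48}$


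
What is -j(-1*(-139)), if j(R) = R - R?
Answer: 0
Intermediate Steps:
j(R) = 0
-j(-1*(-139)) = -1*0 = 0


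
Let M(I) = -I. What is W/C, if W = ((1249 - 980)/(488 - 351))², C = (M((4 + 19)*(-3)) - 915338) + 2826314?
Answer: 72361/35868403605 ≈ 2.0174e-6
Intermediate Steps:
C = 1911045 (C = (-(4 + 19)*(-3) - 915338) + 2826314 = (-23*(-3) - 915338) + 2826314 = (-1*(-69) - 915338) + 2826314 = (69 - 915338) + 2826314 = -915269 + 2826314 = 1911045)
W = 72361/18769 (W = (269/137)² = 72361/18769 ≈ 3.8553)
W/C = (72361/18769)/1911045 = (72361/18769)*(1/1911045) = 72361/35868403605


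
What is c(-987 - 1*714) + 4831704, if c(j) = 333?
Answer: 4832037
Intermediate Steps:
c(-987 - 1*714) + 4831704 = 333 + 4831704 = 4832037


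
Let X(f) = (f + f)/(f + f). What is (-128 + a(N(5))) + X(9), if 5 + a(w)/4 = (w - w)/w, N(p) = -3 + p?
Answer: -147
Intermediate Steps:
X(f) = 1 (X(f) = (2*f)/((2*f)) = (2*f)*(1/(2*f)) = 1)
a(w) = -20 (a(w) = -20 + 4*((w - w)/w) = -20 + 4*(0/w) = -20 + 4*0 = -20 + 0 = -20)
(-128 + a(N(5))) + X(9) = (-128 - 20) + 1 = -148 + 1 = -147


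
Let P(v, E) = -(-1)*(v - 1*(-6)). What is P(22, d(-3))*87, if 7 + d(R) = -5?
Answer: 2436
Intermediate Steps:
d(R) = -12 (d(R) = -7 - 5 = -12)
P(v, E) = 6 + v (P(v, E) = -(-1)*(v + 6) = -(-1)*(6 + v) = -(-6 - v) = 6 + v)
P(22, d(-3))*87 = (6 + 22)*87 = 28*87 = 2436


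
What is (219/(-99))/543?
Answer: -73/17919 ≈ -0.0040739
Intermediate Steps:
(219/(-99))/543 = (219*(-1/99))*(1/543) = -73/33*1/543 = -73/17919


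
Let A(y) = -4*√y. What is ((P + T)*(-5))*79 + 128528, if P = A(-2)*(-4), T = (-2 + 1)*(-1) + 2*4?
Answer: 124973 - 6320*I*√2 ≈ 1.2497e+5 - 8937.8*I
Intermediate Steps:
T = 9 (T = -1*(-1) + 8 = 1 + 8 = 9)
P = 16*I*√2 (P = -4*I*√2*(-4) = 16*I*√2 ≈ 22.627*I)
((P + T)*(-5))*79 + 128528 = ((16*I*√2 + 9)*(-5))*79 + 128528 = ((9 + 16*I*√2)*(-5))*79 + 128528 = (-45 - 80*I*√2)*79 + 128528 = (-3555 - 6320*I*√2) + 128528 = 124973 - 6320*I*√2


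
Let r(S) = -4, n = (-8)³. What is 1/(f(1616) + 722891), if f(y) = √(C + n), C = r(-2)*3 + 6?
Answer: 722891/522571398399 - I*√518/522571398399 ≈ 1.3833e-6 - 4.3553e-11*I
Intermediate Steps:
n = -512
C = -6 (C = -4*3 + 6 = -12 + 6 = -6)
f(y) = I*√518 (f(y) = √(-6 - 512) = √(-518) = I*√518)
1/(f(1616) + 722891) = 1/(I*√518 + 722891) = 1/(722891 + I*√518)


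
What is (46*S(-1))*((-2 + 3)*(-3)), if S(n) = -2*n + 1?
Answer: -414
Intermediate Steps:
S(n) = 1 - 2*n
(46*S(-1))*((-2 + 3)*(-3)) = (46*(1 - 2*(-1)))*((-2 + 3)*(-3)) = (46*(1 + 2))*(1*(-3)) = (46*3)*(-3) = 138*(-3) = -414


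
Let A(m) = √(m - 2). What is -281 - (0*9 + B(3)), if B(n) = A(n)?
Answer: -282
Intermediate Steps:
A(m) = √(-2 + m)
B(n) = √(-2 + n)
-281 - (0*9 + B(3)) = -281 - (0*9 + √(-2 + 3)) = -281 - (0 + √1) = -281 - (0 + 1) = -281 - 1*1 = -281 - 1 = -282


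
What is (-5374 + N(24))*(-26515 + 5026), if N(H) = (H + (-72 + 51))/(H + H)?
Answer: 1847688687/16 ≈ 1.1548e+8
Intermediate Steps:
N(H) = (-21 + H)/(2*H) (N(H) = (H - 21)/((2*H)) = (-21 + H)*(1/(2*H)) = (-21 + H)/(2*H))
(-5374 + N(24))*(-26515 + 5026) = (-5374 + (½)*(-21 + 24)/24)*(-26515 + 5026) = (-5374 + (½)*(1/24)*3)*(-21489) = (-5374 + 1/16)*(-21489) = -85983/16*(-21489) = 1847688687/16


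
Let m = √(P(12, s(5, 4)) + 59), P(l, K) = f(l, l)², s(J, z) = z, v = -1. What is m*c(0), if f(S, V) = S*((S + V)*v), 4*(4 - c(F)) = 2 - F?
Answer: 7*√83003/2 ≈ 1008.4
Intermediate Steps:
c(F) = 7/2 + F/4 (c(F) = 4 - (2 - F)/4 = 4 + (-½ + F/4) = 7/2 + F/4)
f(S, V) = S*(-S - V) (f(S, V) = S*((S + V)*(-1)) = S*(-S - V))
P(l, K) = 4*l⁴ (P(l, K) = (-l*(l + l))² = (-l*2*l)² = (-2*l²)² = 4*l⁴)
m = √83003 (m = √(4*12⁴ + 59) = √(4*20736 + 59) = √(82944 + 59) = √83003 ≈ 288.10)
m*c(0) = √83003*(7/2 + (¼)*0) = √83003*(7/2 + 0) = √83003*(7/2) = 7*√83003/2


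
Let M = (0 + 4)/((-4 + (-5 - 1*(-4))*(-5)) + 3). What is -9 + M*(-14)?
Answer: -23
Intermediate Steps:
M = 1 (M = 4/((-4 + (-5 + 4)*(-5)) + 3) = 4/((-4 - 1*(-5)) + 3) = 4/((-4 + 5) + 3) = 4/(1 + 3) = 4/4 = 4*(¼) = 1)
-9 + M*(-14) = -9 + 1*(-14) = -9 - 14 = -23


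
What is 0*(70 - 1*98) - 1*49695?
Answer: -49695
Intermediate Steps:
0*(70 - 1*98) - 1*49695 = 0*(70 - 98) - 49695 = 0*(-28) - 49695 = 0 - 49695 = -49695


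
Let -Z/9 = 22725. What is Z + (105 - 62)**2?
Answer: -202676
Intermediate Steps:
Z = -204525 (Z = -9*22725 = -204525)
Z + (105 - 62)**2 = -204525 + (105 - 62)**2 = -204525 + 43**2 = -204525 + 1849 = -202676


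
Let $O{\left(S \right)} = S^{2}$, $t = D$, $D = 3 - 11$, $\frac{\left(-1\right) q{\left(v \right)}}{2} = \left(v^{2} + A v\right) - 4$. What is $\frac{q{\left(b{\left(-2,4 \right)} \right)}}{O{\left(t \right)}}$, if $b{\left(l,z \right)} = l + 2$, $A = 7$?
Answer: $\frac{1}{8} \approx 0.125$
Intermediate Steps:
$b{\left(l,z \right)} = 2 + l$
$q{\left(v \right)} = 8 - 14 v - 2 v^{2}$ ($q{\left(v \right)} = - 2 \left(\left(v^{2} + 7 v\right) - 4\right) = - 2 \left(-4 + v^{2} + 7 v\right) = 8 - 14 v - 2 v^{2}$)
$D = -8$ ($D = 3 - 11 = -8$)
$t = -8$
$\frac{q{\left(b{\left(-2,4 \right)} \right)}}{O{\left(t \right)}} = \frac{8 - 14 \left(2 - 2\right) - 2 \left(2 - 2\right)^{2}}{\left(-8\right)^{2}} = \frac{8 - 0 - 2 \cdot 0^{2}}{64} = \left(8 + 0 - 0\right) \frac{1}{64} = \left(8 + 0 + 0\right) \frac{1}{64} = 8 \cdot \frac{1}{64} = \frac{1}{8}$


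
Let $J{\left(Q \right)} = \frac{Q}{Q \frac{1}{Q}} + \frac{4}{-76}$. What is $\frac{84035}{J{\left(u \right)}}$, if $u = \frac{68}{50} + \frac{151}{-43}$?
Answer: $- \frac{1716414875}{45022} \approx -38124.0$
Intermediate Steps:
$u = - \frac{2313}{1075}$ ($u = 68 \cdot \frac{1}{50} + 151 \left(- \frac{1}{43}\right) = \frac{34}{25} - \frac{151}{43} = - \frac{2313}{1075} \approx -2.1516$)
$J{\left(Q \right)} = - \frac{1}{19} + Q$ ($J{\left(Q \right)} = \frac{Q}{1} + 4 \left(- \frac{1}{76}\right) = Q 1 - \frac{1}{19} = Q - \frac{1}{19} = - \frac{1}{19} + Q$)
$\frac{84035}{J{\left(u \right)}} = \frac{84035}{- \frac{1}{19} - \frac{2313}{1075}} = \frac{84035}{- \frac{45022}{20425}} = 84035 \left(- \frac{20425}{45022}\right) = - \frac{1716414875}{45022}$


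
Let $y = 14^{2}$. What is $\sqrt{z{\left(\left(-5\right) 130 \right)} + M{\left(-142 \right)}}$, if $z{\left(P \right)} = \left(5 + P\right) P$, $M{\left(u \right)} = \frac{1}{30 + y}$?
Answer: $\frac{\sqrt{21413613226}}{226} \approx 647.5$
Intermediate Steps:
$y = 196$
$M{\left(u \right)} = \frac{1}{226}$ ($M{\left(u \right)} = \frac{1}{30 + 196} = \frac{1}{226}$)
$z{\left(P \right)} = P \left(5 + P\right)$
$\sqrt{z{\left(\left(-5\right) 130 \right)} + M{\left(-142 \right)}} = \sqrt{\left(-5\right) 130 \left(5 - 650\right) + \frac{1}{226}} = \sqrt{- 650 \left(5 - 650\right) + \frac{1}{226}} = \sqrt{\left(-650\right) \left(-645\right) + \frac{1}{226}} = \sqrt{419250 + \frac{1}{226}} = \sqrt{\frac{94750501}{226}} = \frac{\sqrt{21413613226}}{226}$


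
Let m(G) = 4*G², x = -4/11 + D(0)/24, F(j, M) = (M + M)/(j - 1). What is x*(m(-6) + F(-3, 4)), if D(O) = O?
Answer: -568/11 ≈ -51.636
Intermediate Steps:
F(j, M) = 2*M/(-1 + j) (F(j, M) = (2*M)/(-1 + j) = 2*M/(-1 + j))
x = -4/11 (x = -4/11 + 0/24 = -4*1/11 + 0*(1/24) = -4/11 + 0 = -4/11 ≈ -0.36364)
x*(m(-6) + F(-3, 4)) = -4*(4*(-6)² + 2*4/(-1 - 3))/11 = -4*(4*36 + 2*4/(-4))/11 = -4*(144 + 2*4*(-¼))/11 = -4*(144 - 2)/11 = -4/11*142 = -568/11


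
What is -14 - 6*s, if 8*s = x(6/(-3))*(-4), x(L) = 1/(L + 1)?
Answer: -17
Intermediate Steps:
x(L) = 1/(1 + L)
s = ½ (s = (-4/(1 + 6/(-3)))/8 = (-4/(1 + 6*(-⅓)))/8 = (-4/(1 - 2))/8 = (-4/(-1))/8 = (-1*(-4))/8 = (⅛)*4 = ½ ≈ 0.50000)
-14 - 6*s = -14 - 6*½ = -14 - 3 = -17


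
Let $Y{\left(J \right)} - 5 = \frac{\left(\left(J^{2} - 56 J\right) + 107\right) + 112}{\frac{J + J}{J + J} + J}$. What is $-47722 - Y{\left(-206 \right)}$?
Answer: $- \frac{9729844}{205} \approx -47463.0$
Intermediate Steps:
$Y{\left(J \right)} = 5 + \frac{219 + J^{2} - 56 J}{1 + J}$ ($Y{\left(J \right)} = 5 + \frac{\left(\left(J^{2} - 56 J\right) + 107\right) + 112}{\frac{J + J}{J + J} + J} = 5 + \frac{\left(107 + J^{2} - 56 J\right) + 112}{\frac{2 J}{2 J} + J} = 5 + \frac{219 + J^{2} - 56 J}{2 J \frac{1}{2 J} + J} = 5 + \frac{219 + J^{2} - 56 J}{1 + J}$)
$-47722 - Y{\left(-206 \right)} = -47722 - \frac{224 + \left(-206\right)^{2} - -10506}{1 - 206} = -47722 - \frac{224 + 42436 + 10506}{-205} = -47722 - \left(- \frac{1}{205}\right) 53166 = -47722 - - \frac{53166}{205} = -47722 + \frac{53166}{205} = - \frac{9729844}{205}$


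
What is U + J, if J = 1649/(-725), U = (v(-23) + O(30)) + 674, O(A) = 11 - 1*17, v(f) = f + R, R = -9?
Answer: 459451/725 ≈ 633.73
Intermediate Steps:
v(f) = -9 + f (v(f) = f - 9 = -9 + f)
O(A) = -6 (O(A) = 11 - 17 = -6)
U = 636 (U = ((-9 - 23) - 6) + 674 = (-32 - 6) + 674 = -38 + 674 = 636)
J = -1649/725 (J = 1649*(-1/725) = -1649/725 ≈ -2.2745)
U + J = 636 - 1649/725 = 459451/725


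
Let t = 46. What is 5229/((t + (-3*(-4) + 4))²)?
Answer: 5229/3844 ≈ 1.3603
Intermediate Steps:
5229/((t + (-3*(-4) + 4))²) = 5229/((46 + (-3*(-4) + 4))²) = 5229/((46 + (12 + 4))²) = 5229/((46 + 16)²) = 5229/(62²) = 5229/3844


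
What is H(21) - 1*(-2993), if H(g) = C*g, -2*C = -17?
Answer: 6343/2 ≈ 3171.5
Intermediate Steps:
C = 17/2 (C = -1/2*(-17) = 17/2 ≈ 8.5000)
H(g) = 17*g/2
H(21) - 1*(-2993) = (17/2)*21 - 1*(-2993) = 357/2 + 2993 = 6343/2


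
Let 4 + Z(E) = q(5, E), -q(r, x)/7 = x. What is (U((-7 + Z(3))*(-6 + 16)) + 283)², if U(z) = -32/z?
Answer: 8014561/100 ≈ 80146.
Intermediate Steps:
q(r, x) = -7*x
Z(E) = -4 - 7*E
(U((-7 + Z(3))*(-6 + 16)) + 283)² = (-32*1/((-7 + (-4 - 7*3))*(-6 + 16)) + 283)² = (-32*1/(10*(-7 + (-4 - 21))) + 283)² = (-32*1/(10*(-7 - 25)) + 283)² = (-32/((-32*10)) + 283)² = (-32/(-320) + 283)² = (-32*(-1/320) + 283)² = (⅒ + 283)² = (2831/10)² = 8014561/100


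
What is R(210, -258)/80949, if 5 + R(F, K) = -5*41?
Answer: -70/26983 ≈ -0.0025942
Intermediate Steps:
R(F, K) = -210 (R(F, K) = -5 - 5*41 = -5 - 205 = -210)
R(210, -258)/80949 = -210/80949 = -210*1/80949 = -70/26983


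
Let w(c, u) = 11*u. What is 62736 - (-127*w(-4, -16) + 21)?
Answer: 40363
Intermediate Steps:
62736 - (-127*w(-4, -16) + 21) = 62736 - (-1397*(-16) + 21) = 62736 - (-127*(-176) + 21) = 62736 - (22352 + 21) = 62736 - 1*22373 = 62736 - 22373 = 40363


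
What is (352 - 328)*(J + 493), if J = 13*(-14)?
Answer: 7464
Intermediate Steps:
J = -182
(352 - 328)*(J + 493) = (352 - 328)*(-182 + 493) = 24*311 = 7464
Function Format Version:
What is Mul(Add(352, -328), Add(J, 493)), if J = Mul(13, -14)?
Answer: 7464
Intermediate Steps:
J = -182
Mul(Add(352, -328), Add(J, 493)) = Mul(Add(352, -328), Add(-182, 493)) = Mul(24, 311) = 7464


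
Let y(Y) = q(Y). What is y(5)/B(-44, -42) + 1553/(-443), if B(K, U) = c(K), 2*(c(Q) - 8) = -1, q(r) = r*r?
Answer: -229/1329 ≈ -0.17231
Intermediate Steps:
q(r) = r²
y(Y) = Y²
c(Q) = 15/2 (c(Q) = 8 + (½)*(-1) = 8 - ½ = 15/2)
B(K, U) = 15/2
y(5)/B(-44, -42) + 1553/(-443) = 5²/(15/2) + 1553/(-443) = 25*(2/15) + 1553*(-1/443) = 10/3 - 1553/443 = -229/1329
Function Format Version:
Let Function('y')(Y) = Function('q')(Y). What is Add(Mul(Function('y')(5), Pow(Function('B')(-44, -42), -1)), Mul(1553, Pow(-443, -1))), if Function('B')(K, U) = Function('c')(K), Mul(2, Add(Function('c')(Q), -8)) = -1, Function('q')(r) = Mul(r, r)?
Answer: Rational(-229, 1329) ≈ -0.17231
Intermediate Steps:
Function('q')(r) = Pow(r, 2)
Function('y')(Y) = Pow(Y, 2)
Function('c')(Q) = Rational(15, 2) (Function('c')(Q) = Add(8, Mul(Rational(1, 2), -1)) = Add(8, Rational(-1, 2)) = Rational(15, 2))
Function('B')(K, U) = Rational(15, 2)
Add(Mul(Function('y')(5), Pow(Function('B')(-44, -42), -1)), Mul(1553, Pow(-443, -1))) = Add(Mul(Pow(5, 2), Pow(Rational(15, 2), -1)), Mul(1553, Pow(-443, -1))) = Add(Mul(25, Rational(2, 15)), Mul(1553, Rational(-1, 443))) = Add(Rational(10, 3), Rational(-1553, 443)) = Rational(-229, 1329)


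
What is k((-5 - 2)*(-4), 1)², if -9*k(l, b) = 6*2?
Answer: 16/9 ≈ 1.7778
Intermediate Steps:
k(l, b) = -4/3 (k(l, b) = -2*2/3 = -⅑*12 = -4/3)
k((-5 - 2)*(-4), 1)² = (-4/3)² = 16/9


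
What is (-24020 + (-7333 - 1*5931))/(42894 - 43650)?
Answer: 3107/63 ≈ 49.317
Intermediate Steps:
(-24020 + (-7333 - 1*5931))/(42894 - 43650) = (-24020 + (-7333 - 5931))/(-756) = (-24020 - 13264)*(-1/756) = -37284*(-1/756) = 3107/63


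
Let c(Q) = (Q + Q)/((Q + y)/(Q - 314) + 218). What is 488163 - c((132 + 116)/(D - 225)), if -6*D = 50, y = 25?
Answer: 342154320026189/700901775 ≈ 4.8816e+5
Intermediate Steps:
D = -25/3 (D = -⅙*50 = -25/3 ≈ -8.3333)
c(Q) = 2*Q/(218 + (25 + Q)/(-314 + Q)) (c(Q) = (Q + Q)/((Q + 25)/(Q - 314) + 218) = (2*Q)/((25 + Q)/(-314 + Q) + 218) = (2*Q)/(218 + (25 + Q)/(-314 + Q)) = 2*Q/(218 + (25 + Q)/(-314 + Q)))
488163 - c((132 + 116)/(D - 225)) = 488163 - 2*(132 + 116)/(-25/3 - 225)*(-314 + (132 + 116)/(-25/3 - 225))/(3*(-22809 + 73*((132 + 116)/(-25/3 - 225)))) = 488163 - 2*248/(-700/3)*(-314 + 248/(-700/3))/(3*(-22809 + 73*(248/(-700/3)))) = 488163 - 2*248*(-3/700)*(-314 + 248*(-3/700))/(3*(-22809 + 73*(248*(-3/700)))) = 488163 - 2*(-186)*(-314 - 186/175)/(3*175*(-22809 + 73*(-186/175))) = 488163 - 2*(-186)*(-55136)/(3*175*(-22809 - 13578/175)*175) = 488163 - 2*(-186)*(-55136)/(3*175*(-4005153/175)*175) = 488163 - 2*(-186)*(-175)*(-55136)/(3*175*4005153*175) = 488163 - 1*(-6836864/700901775) = 488163 + 6836864/700901775 = 342154320026189/700901775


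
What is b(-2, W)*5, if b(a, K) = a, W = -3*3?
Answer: -10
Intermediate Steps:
W = -9
b(-2, W)*5 = -2*5 = -10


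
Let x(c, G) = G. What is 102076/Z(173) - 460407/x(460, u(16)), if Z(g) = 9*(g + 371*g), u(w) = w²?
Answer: -66660861143/37069056 ≈ -1798.3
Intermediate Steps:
Z(g) = 3348*g (Z(g) = 9*(372*g) = 3348*g)
102076/Z(173) - 460407/x(460, u(16)) = 102076/((3348*173)) - 460407/(16²) = 102076/579204 - 460407/256 = 102076*(1/579204) - 460407*1/256 = 25519/144801 - 460407/256 = -66660861143/37069056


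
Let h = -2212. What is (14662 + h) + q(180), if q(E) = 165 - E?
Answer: 12435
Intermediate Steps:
(14662 + h) + q(180) = (14662 - 2212) + (165 - 1*180) = 12450 + (165 - 180) = 12450 - 15 = 12435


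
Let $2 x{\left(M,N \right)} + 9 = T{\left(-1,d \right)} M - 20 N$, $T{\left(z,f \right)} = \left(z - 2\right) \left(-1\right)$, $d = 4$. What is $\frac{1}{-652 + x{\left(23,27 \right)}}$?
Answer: $- \frac{1}{892} \approx -0.0011211$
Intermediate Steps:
$T{\left(z,f \right)} = 2 - z$ ($T{\left(z,f \right)} = \left(-2 + z\right) \left(-1\right) = 2 - z$)
$x{\left(M,N \right)} = - \frac{9}{2} - 10 N + \frac{3 M}{2}$ ($x{\left(M,N \right)} = - \frac{9}{2} + \frac{\left(2 - -1\right) M - 20 N}{2} = - \frac{9}{2} + \frac{\left(2 + 1\right) M - 20 N}{2} = - \frac{9}{2} + \frac{3 M - 20 N}{2} = - \frac{9}{2} + \frac{- 20 N + 3 M}{2} = - \frac{9}{2} + \left(- 10 N + \frac{3 M}{2}\right) = - \frac{9}{2} - 10 N + \frac{3 M}{2}$)
$\frac{1}{-652 + x{\left(23,27 \right)}} = \frac{1}{-652 - 240} = \frac{1}{-892} = - \frac{1}{892}$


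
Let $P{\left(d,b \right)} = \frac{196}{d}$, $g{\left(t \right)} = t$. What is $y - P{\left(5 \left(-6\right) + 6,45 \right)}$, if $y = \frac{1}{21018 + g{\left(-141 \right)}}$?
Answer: $\frac{340993}{41754} \approx 8.1667$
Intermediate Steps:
$y = \frac{1}{20877}$ ($y = \frac{1}{21018 - 141} = \frac{1}{20877} \approx 4.79 \cdot 10^{-5}$)
$y - P{\left(5 \left(-6\right) + 6,45 \right)} = \frac{1}{20877} - \frac{196}{5 \left(-6\right) + 6} = \frac{1}{20877} - \frac{196}{-30 + 6} = \frac{1}{20877} - \frac{196}{-24} = \frac{1}{20877} - 196 \left(- \frac{1}{24}\right) = \frac{1}{20877} - - \frac{49}{6} = \frac{1}{20877} + \frac{49}{6} = \frac{340993}{41754}$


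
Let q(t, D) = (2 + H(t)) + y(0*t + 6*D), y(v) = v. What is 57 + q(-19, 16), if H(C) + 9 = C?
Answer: 127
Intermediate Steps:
H(C) = -9 + C
q(t, D) = -7 + t + 6*D (q(t, D) = (2 + (-9 + t)) + (0*t + 6*D) = (-7 + t) + (0 + 6*D) = (-7 + t) + 6*D = -7 + t + 6*D)
57 + q(-19, 16) = 57 + (-7 - 19 + 6*16) = 57 + (-7 - 19 + 96) = 57 + 70 = 127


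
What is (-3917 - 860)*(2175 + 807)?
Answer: -14245014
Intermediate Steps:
(-3917 - 860)*(2175 + 807) = -4777*2982 = -14245014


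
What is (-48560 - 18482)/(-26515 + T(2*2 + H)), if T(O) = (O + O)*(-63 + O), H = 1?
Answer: 67042/27095 ≈ 2.4743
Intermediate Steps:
T(O) = 2*O*(-63 + O) (T(O) = (2*O)*(-63 + O) = 2*O*(-63 + O))
(-48560 - 18482)/(-26515 + T(2*2 + H)) = (-48560 - 18482)/(-26515 + 2*(2*2 + 1)*(-63 + (2*2 + 1))) = -67042/(-26515 + 2*(4 + 1)*(-63 + (4 + 1))) = -67042/(-26515 + 2*5*(-63 + 5)) = -67042/(-26515 + 2*5*(-58)) = -67042/(-26515 - 580) = -67042/(-27095) = -67042*(-1/27095) = 67042/27095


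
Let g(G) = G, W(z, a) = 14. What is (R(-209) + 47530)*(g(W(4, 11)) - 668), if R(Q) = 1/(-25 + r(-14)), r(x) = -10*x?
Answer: -3574731954/115 ≈ -3.1085e+7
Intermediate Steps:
R(Q) = 1/115 (R(Q) = 1/(-25 - 10*(-14)) = 1/(-25 + 140) = 1/115)
(R(-209) + 47530)*(g(W(4, 11)) - 668) = (1/115 + 47530)*(14 - 668) = (5465951/115)*(-654) = -3574731954/115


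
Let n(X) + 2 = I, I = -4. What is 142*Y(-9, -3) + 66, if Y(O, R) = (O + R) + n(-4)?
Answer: -2490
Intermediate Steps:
n(X) = -6 (n(X) = -2 - 4 = -6)
Y(O, R) = -6 + O + R (Y(O, R) = (O + R) - 6 = -6 + O + R)
142*Y(-9, -3) + 66 = 142*(-6 - 9 - 3) + 66 = 142*(-18) + 66 = -2556 + 66 = -2490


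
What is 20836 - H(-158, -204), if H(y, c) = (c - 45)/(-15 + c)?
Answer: 1520945/73 ≈ 20835.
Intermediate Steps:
H(y, c) = (-45 + c)/(-15 + c)
20836 - H(-158, -204) = 20836 - (-45 - 204)/(-15 - 204) = 20836 - (-249)/(-219) = 20836 - (-1)*(-249)/219 = 20836 - 1*83/73 = 20836 - 83/73 = 1520945/73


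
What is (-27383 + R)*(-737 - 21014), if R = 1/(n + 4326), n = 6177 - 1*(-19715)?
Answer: 17998071432243/30218 ≈ 5.9561e+8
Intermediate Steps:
n = 25892 (n = 6177 + 19715 = 25892)
R = 1/30218 (R = 1/(25892 + 4326) = 1/30218 ≈ 3.3093e-5)
(-27383 + R)*(-737 - 21014) = (-27383 + 1/30218)*(-737 - 21014) = -827459493/30218*(-21751) = 17998071432243/30218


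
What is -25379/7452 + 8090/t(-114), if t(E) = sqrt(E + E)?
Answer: -25379/7452 - 4045*I*sqrt(57)/57 ≈ -3.4057 - 535.77*I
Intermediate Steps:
t(E) = sqrt(2)*sqrt(E) (t(E) = sqrt(2*E) = sqrt(2)*sqrt(E))
-25379/7452 + 8090/t(-114) = -25379/7452 + 8090/((sqrt(2)*sqrt(-114))) = -25379*1/7452 + 8090/((sqrt(2)*(I*sqrt(114)))) = -25379/7452 + 8090/((2*I*sqrt(57))) = -25379/7452 + 8090*(-I*sqrt(57)/114) = -25379/7452 - 4045*I*sqrt(57)/57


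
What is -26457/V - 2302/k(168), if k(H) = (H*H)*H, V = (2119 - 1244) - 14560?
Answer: 8958418211/4634945280 ≈ 1.9328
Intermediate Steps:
V = -13685 (V = 875 - 14560 = -13685)
k(H) = H³ (k(H) = H²*H = H³)
-26457/V - 2302/k(168) = -26457/(-13685) - 2302/(168³) = -26457*(-1/13685) - 2302/4741632 = 26457/13685 - 2302*1/4741632 = 26457/13685 - 1151/2370816 = 8958418211/4634945280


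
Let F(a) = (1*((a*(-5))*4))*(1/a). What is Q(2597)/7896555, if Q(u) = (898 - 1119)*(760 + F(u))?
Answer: -32708/1579311 ≈ -0.020710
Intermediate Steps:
F(a) = -20 (F(a) = (1*(-5*a*4))/a = (1*(-20*a))/a = (-20*a)/a = -20)
Q(u) = -163540 (Q(u) = (898 - 1119)*(760 - 20) = -221*740 = -163540)
Q(2597)/7896555 = -163540/7896555 = -163540*1/7896555 = -32708/1579311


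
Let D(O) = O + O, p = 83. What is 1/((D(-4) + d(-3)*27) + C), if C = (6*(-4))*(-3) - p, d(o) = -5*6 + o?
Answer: -1/910 ≈ -0.0010989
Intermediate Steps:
d(o) = -30 + o
D(O) = 2*O
C = -11 (C = (6*(-4))*(-3) - 1*83 = -24*(-3) - 83 = 72 - 83 = -11)
1/((D(-4) + d(-3)*27) + C) = 1/((2*(-4) + (-30 - 3)*27) - 11) = 1/((-8 - 33*27) - 11) = 1/((-8 - 891) - 11) = 1/(-899 - 11) = 1/(-910) = -1/910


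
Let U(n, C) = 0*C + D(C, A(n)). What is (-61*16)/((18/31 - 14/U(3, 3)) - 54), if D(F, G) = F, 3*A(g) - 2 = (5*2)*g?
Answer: 45384/2701 ≈ 16.803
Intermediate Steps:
A(g) = ⅔ + 10*g/3 (A(g) = ⅔ + ((5*2)*g)/3 = ⅔ + (10*g)/3 = ⅔ + 10*g/3)
U(n, C) = C (U(n, C) = 0*C + C = 0 + C = C)
(-61*16)/((18/31 - 14/U(3, 3)) - 54) = (-61*16)/((18/31 - 14/3) - 54) = -976/((18*(1/31) - 14*⅓) - 54) = -976/((18/31 - 14/3) - 54) = -976/(-380/93 - 54) = -976/(-5402/93) = -976*(-93/5402) = 45384/2701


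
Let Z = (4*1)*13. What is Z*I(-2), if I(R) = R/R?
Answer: 52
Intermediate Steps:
I(R) = 1
Z = 52 (Z = 4*13 = 52)
Z*I(-2) = 52*1 = 52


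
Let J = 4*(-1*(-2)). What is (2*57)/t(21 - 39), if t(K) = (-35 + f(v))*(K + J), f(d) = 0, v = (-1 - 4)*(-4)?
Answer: 57/175 ≈ 0.32571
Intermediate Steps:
v = 20 (v = -5*(-4) = 20)
J = 8 (J = 4*2 = 8)
t(K) = -280 - 35*K (t(K) = (-35 + 0)*(K + 8) = -35*(8 + K) = -280 - 35*K)
(2*57)/t(21 - 39) = (2*57)/(-280 - 35*(21 - 39)) = 114/(-280 - 35*(-18)) = 114/(-280 + 630) = 114/350 = 114*(1/350) = 57/175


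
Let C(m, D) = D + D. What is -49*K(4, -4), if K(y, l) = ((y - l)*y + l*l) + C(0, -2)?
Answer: -2156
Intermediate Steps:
C(m, D) = 2*D
K(y, l) = -4 + l**2 + y*(y - l) (K(y, l) = ((y - l)*y + l*l) + 2*(-2) = (y*(y - l) + l**2) - 4 = (l**2 + y*(y - l)) - 4 = -4 + l**2 + y*(y - l))
-49*K(4, -4) = -49*(-4 + (-4)**2 + 4**2 - 1*(-4)*4) = -49*(-4 + 16 + 16 + 16) = -49*44 = -2156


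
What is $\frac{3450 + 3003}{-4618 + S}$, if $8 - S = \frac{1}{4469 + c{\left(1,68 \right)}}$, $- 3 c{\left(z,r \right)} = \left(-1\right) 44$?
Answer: $- \frac{86799303}{62009113} \approx -1.3998$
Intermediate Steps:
$c{\left(z,r \right)} = \frac{44}{3}$ ($c{\left(z,r \right)} = - \frac{\left(-1\right) 44}{3} = \left(- \frac{1}{3}\right) \left(-44\right) = \frac{44}{3}$)
$S = \frac{107605}{13451}$ ($S = 8 - \frac{1}{4469 + \frac{44}{3}} = 8 - \frac{1}{\frac{13451}{3}} = 8 - \frac{3}{13451} = \frac{107605}{13451} \approx 7.9998$)
$\frac{3450 + 3003}{-4618 + S} = \frac{3450 + 3003}{-4618 + \frac{107605}{13451}} = \frac{6453}{- \frac{62009113}{13451}} = 6453 \left(- \frac{13451}{62009113}\right) = - \frac{86799303}{62009113}$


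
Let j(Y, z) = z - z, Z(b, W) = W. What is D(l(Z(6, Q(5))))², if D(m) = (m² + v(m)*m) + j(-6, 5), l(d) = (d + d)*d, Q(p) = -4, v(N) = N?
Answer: 4194304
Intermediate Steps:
j(Y, z) = 0
l(d) = 2*d² (l(d) = (2*d)*d = 2*d²)
D(m) = 2*m² (D(m) = (m² + m*m) + 0 = (m² + m²) + 0 = 2*m² + 0 = 2*m²)
D(l(Z(6, Q(5))))² = (2*(2*(-4)²)²)² = (2*(2*16)²)² = (2*32²)² = (2*1024)² = 2048² = 4194304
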